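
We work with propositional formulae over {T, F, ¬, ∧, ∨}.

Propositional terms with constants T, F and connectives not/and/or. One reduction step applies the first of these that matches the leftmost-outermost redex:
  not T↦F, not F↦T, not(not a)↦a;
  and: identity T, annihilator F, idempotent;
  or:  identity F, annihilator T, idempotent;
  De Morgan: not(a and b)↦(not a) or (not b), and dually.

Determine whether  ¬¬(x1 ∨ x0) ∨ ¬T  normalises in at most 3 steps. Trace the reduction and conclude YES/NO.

Answer: YES — reaches normal form x1 ∨ x0 in 3 ≤ 3 steps

Working:
  start: ¬¬(x1 ∨ x0) ∨ ¬T
  →1  (x1 ∨ x0) ∨ ¬T
  →2  (x1 ∨ x0) ∨ F
  →3  x1 ∨ x0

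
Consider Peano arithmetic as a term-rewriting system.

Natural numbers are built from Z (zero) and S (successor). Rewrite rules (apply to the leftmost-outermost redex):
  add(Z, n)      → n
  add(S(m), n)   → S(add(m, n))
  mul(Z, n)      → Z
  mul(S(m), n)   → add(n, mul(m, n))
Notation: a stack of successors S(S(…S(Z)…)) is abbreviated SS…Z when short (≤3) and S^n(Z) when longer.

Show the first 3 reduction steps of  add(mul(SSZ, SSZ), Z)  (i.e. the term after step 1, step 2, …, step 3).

Answer: after 3 steps: S(add(add(SZ, mul(SZ, SSZ)), Z))

Working:
  start: add(mul(SSZ, SSZ), Z)
  →1  add(add(SSZ, mul(SZ, SSZ)), Z)
  →2  add(S(add(SZ, mul(SZ, SSZ))), Z)
  →3  S(add(add(SZ, mul(SZ, SSZ)), Z))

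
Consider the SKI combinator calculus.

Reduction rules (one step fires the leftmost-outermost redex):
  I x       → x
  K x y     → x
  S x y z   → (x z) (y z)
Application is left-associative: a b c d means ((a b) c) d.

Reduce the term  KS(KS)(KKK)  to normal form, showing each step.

Answer: normal form = SK  (in 2 steps)

Derivation:
  start: KS(KS)(KKK)
  →1  S(KKK)
  →2  SK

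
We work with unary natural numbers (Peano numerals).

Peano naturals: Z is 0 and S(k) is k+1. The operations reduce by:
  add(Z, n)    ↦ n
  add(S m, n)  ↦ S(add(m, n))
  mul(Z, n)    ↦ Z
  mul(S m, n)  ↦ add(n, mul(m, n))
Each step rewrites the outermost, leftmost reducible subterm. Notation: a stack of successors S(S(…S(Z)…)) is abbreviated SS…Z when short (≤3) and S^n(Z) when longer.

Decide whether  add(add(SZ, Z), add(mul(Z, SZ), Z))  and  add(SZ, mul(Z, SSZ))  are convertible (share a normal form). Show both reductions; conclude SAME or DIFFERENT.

Answer: SAME — A ⇓ SZ, B ⇓ SZ

Working:
Term A:
  start: add(add(SZ, Z), add(mul(Z, SZ), Z))
  [1] add(S(add(Z, Z)), add(mul(Z, SZ), Z))
  [2] S(add(add(Z, Z), add(mul(Z, SZ), Z)))
  [3] S(add(Z, add(mul(Z, SZ), Z)))
  [4] S(add(mul(Z, SZ), Z))
  [5] S(add(Z, Z))
  [6] SZ

Term B:
  start: add(SZ, mul(Z, SSZ))
  [1] S(add(Z, mul(Z, SSZ)))
  [2] S(mul(Z, SSZ))
  [3] SZ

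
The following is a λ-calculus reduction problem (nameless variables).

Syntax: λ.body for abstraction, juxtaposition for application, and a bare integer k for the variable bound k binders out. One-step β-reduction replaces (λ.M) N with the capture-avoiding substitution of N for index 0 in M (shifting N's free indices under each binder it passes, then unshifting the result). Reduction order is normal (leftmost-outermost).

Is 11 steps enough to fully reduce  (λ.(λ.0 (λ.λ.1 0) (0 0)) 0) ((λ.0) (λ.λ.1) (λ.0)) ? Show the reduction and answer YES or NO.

Answer: YES — reaches normal form λ.0 in 9 ≤ 11 steps

Derivation:
  start: (λ.(λ.0 (λ.λ.1 0) (0 0)) 0) ((λ.0) (λ.λ.1) (λ.0))
  →1  (λ.0 (λ.λ.1 0) (0 0)) ((λ.0) (λ.λ.1) (λ.0))
  →2  (λ.0) (λ.λ.1) (λ.0) (λ.λ.1 0) ((λ.0) (λ.λ.1) (λ.0) ((λ.0) (λ.λ.1) (λ.0)))
  →3  (λ.λ.1) (λ.0) (λ.λ.1 0) ((λ.0) (λ.λ.1) (λ.0) ((λ.0) (λ.λ.1) (λ.0)))
  →4  (λ.λ.0) (λ.λ.1 0) ((λ.0) (λ.λ.1) (λ.0) ((λ.0) (λ.λ.1) (λ.0)))
  →5  (λ.0) ((λ.0) (λ.λ.1) (λ.0) ((λ.0) (λ.λ.1) (λ.0)))
  →6  (λ.0) (λ.λ.1) (λ.0) ((λ.0) (λ.λ.1) (λ.0))
  →7  (λ.λ.1) (λ.0) ((λ.0) (λ.λ.1) (λ.0))
  →8  (λ.λ.0) ((λ.0) (λ.λ.1) (λ.0))
  →9  λ.0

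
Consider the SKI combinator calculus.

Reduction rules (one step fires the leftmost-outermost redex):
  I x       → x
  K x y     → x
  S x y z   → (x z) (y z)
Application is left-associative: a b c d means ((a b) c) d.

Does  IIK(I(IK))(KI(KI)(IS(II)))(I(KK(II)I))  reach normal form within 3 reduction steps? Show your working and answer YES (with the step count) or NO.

  start: IIK(I(IK))(KI(KI)(IS(II)))(I(KK(II)I))
  →1  IK(I(IK))(KI(KI)(IS(II)))(I(KK(II)I))
  →2  K(I(IK))(KI(KI)(IS(II)))(I(KK(II)I))
  →3  I(IK)(I(KK(II)I))

Answer: NO — after 3 steps the term is I(IK)(I(KK(II)I)), not yet normal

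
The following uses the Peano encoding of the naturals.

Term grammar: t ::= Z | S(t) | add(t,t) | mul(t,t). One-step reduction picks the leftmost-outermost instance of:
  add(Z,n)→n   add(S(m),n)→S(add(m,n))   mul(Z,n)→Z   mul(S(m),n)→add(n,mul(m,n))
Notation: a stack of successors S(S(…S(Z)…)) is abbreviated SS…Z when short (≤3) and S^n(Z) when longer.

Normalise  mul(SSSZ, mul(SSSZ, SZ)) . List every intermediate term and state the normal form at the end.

Answer: normal form = S^9(Z)  (in 46 steps)

Working:
  start: mul(SSSZ, mul(SSSZ, SZ))
  [1] add(mul(SSSZ, SZ), mul(SSZ, mul(SSSZ, SZ)))
  [2] add(add(SZ, mul(SSZ, SZ)), mul(SSZ, mul(SSSZ, SZ)))
  [3] add(S(add(Z, mul(SSZ, SZ))), mul(SSZ, mul(SSSZ, SZ)))
  [4] S(add(add(Z, mul(SSZ, SZ)), mul(SSZ, mul(SSSZ, SZ))))
  [5] S(add(mul(SSZ, SZ), mul(SSZ, mul(SSSZ, SZ))))
  [6] S(add(add(SZ, mul(SZ, SZ)), mul(SSZ, mul(SSSZ, SZ))))
  [7] S(add(S(add(Z, mul(SZ, SZ))), mul(SSZ, mul(SSSZ, SZ))))
  [8] S(S(add(add(Z, mul(SZ, SZ)), mul(SSZ, mul(SSSZ, SZ)))))
  [9] S(S(add(mul(SZ, SZ), mul(SSZ, mul(SSSZ, SZ)))))
  [10] S(S(add(add(SZ, mul(Z, SZ)), mul(SSZ, mul(SSSZ, SZ)))))
  [11] S(S(add(S(add(Z, mul(Z, SZ))), mul(SSZ, mul(SSSZ, SZ)))))
  [12] S(S(S(add(add(Z, mul(Z, SZ)), mul(SSZ, mul(SSSZ, SZ))))))
  [13] S(S(S(add(mul(Z, SZ), mul(SSZ, mul(SSSZ, SZ))))))
  [14] S(S(S(add(Z, mul(SSZ, mul(SSSZ, SZ))))))
  [15] S(S(S(mul(SSZ, mul(SSSZ, SZ)))))
  [16] S(S(S(add(mul(SSSZ, SZ), mul(SZ, mul(SSSZ, SZ))))))
  [17] S(S(S(add(add(SZ, mul(SSZ, SZ)), mul(SZ, mul(SSSZ, SZ))))))
  [18] S(S(S(add(S(add(Z, mul(SSZ, SZ))), mul(SZ, mul(SSSZ, SZ))))))
  [19] S(S(S(S(add(add(Z, mul(SSZ, SZ)), mul(SZ, mul(SSSZ, SZ)))))))
  [20] S(S(S(S(add(mul(SSZ, SZ), mul(SZ, mul(SSSZ, SZ)))))))
  [21] S(S(S(S(add(add(SZ, mul(SZ, SZ)), mul(SZ, mul(SSSZ, SZ)))))))
  [22] S(S(S(S(add(S(add(Z, mul(SZ, SZ))), mul(SZ, mul(SSSZ, SZ)))))))
  [23] S(S(S(S(S(add(add(Z, mul(SZ, SZ)), mul(SZ, mul(SSSZ, SZ))))))))
  [24] S(S(S(S(S(add(mul(SZ, SZ), mul(SZ, mul(SSSZ, SZ))))))))
  [25] S(S(S(S(S(add(add(SZ, mul(Z, SZ)), mul(SZ, mul(SSSZ, SZ))))))))
  [26] S(S(S(S(S(add(S(add(Z, mul(Z, SZ))), mul(SZ, mul(SSSZ, SZ))))))))
  [27] S(S(S(S(S(S(add(add(Z, mul(Z, SZ)), mul(SZ, mul(SSSZ, SZ)))))))))
  [28] S(S(S(S(S(S(add(mul(Z, SZ), mul(SZ, mul(SSSZ, SZ)))))))))
  [29] S(S(S(S(S(S(add(Z, mul(SZ, mul(SSSZ, SZ)))))))))
  [30] S(S(S(S(S(S(mul(SZ, mul(SSSZ, SZ))))))))
  [31] S(S(S(S(S(S(add(mul(SSSZ, SZ), mul(Z, mul(SSSZ, SZ)))))))))
  [32] S(S(S(S(S(S(add(add(SZ, mul(SSZ, SZ)), mul(Z, mul(SSSZ, SZ)))))))))
  [33] S(S(S(S(S(S(add(S(add(Z, mul(SSZ, SZ))), mul(Z, mul(SSSZ, SZ)))))))))
  [34] S(S(S(S(S(S(S(add(add(Z, mul(SSZ, SZ)), mul(Z, mul(SSSZ, SZ))))))))))
  [35] S(S(S(S(S(S(S(add(mul(SSZ, SZ), mul(Z, mul(SSSZ, SZ))))))))))
  [36] S(S(S(S(S(S(S(add(add(SZ, mul(SZ, SZ)), mul(Z, mul(SSSZ, SZ))))))))))
  [37] S(S(S(S(S(S(S(add(S(add(Z, mul(SZ, SZ))), mul(Z, mul(SSSZ, SZ))))))))))
  [38] S(S(S(S(S(S(S(S(add(add(Z, mul(SZ, SZ)), mul(Z, mul(SSSZ, SZ)))))))))))
  [39] S(S(S(S(S(S(S(S(add(mul(SZ, SZ), mul(Z, mul(SSSZ, SZ)))))))))))
  [40] S(S(S(S(S(S(S(S(add(add(SZ, mul(Z, SZ)), mul(Z, mul(SSSZ, SZ)))))))))))
  [41] S(S(S(S(S(S(S(S(add(S(add(Z, mul(Z, SZ))), mul(Z, mul(SSSZ, SZ)))))))))))
  [42] S(S(S(S(S(S(S(S(S(add(add(Z, mul(Z, SZ)), mul(Z, mul(SSSZ, SZ))))))))))))
  [43] S(S(S(S(S(S(S(S(S(add(mul(Z, SZ), mul(Z, mul(SSSZ, SZ))))))))))))
  [44] S(S(S(S(S(S(S(S(S(add(Z, mul(Z, mul(SSSZ, SZ))))))))))))
  [45] S(S(S(S(S(S(S(S(S(mul(Z, mul(SSSZ, SZ)))))))))))
  [46] S^9(Z)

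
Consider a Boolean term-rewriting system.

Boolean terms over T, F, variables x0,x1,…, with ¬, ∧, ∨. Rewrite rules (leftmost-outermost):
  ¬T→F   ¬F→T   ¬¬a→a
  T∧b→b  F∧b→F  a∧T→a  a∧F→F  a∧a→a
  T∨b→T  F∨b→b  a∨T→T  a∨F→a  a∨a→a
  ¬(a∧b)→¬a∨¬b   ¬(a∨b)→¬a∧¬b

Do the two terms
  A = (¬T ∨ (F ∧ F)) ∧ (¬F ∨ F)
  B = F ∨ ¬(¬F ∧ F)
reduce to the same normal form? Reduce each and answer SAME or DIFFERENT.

Term A:
  start: (¬T ∨ (F ∧ F)) ∧ (¬F ∨ F)
  [1] (F ∨ (F ∧ F)) ∧ (¬F ∨ F)
  [2] (F ∧ F) ∧ (¬F ∨ F)
  [3] F ∧ (¬F ∨ F)
  [4] F

Term B:
  start: F ∨ ¬(¬F ∧ F)
  [1] ¬(¬F ∧ F)
  [2] ¬¬F ∨ ¬F
  [3] F ∨ ¬F
  [4] ¬F
  [5] T

Answer: DIFFERENT — A ⇓ F, B ⇓ T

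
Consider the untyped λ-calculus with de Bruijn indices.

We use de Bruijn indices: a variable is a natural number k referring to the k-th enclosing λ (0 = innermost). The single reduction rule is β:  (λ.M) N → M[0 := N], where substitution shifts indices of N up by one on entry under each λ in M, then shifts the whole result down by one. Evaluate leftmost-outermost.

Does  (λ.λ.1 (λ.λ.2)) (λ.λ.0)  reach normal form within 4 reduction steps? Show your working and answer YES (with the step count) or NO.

  start: (λ.λ.1 (λ.λ.2)) (λ.λ.0)
  →1  λ.(λ.λ.0) (λ.λ.2)
  →2  λ.λ.0

Answer: YES — reaches normal form λ.λ.0 in 2 ≤ 4 steps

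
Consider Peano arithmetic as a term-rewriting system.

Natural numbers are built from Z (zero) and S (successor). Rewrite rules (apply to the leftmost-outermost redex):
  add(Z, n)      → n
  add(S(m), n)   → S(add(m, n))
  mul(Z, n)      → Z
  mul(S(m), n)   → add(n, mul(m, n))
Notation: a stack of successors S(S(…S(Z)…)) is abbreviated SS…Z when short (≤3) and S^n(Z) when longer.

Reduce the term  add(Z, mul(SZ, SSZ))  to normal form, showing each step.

Answer: normal form = SSZ  (in 6 steps)

Derivation:
  start: add(Z, mul(SZ, SSZ))
  step 1: mul(SZ, SSZ)
  step 2: add(SSZ, mul(Z, SSZ))
  step 3: S(add(SZ, mul(Z, SSZ)))
  step 4: S(S(add(Z, mul(Z, SSZ))))
  step 5: S(S(mul(Z, SSZ)))
  step 6: SSZ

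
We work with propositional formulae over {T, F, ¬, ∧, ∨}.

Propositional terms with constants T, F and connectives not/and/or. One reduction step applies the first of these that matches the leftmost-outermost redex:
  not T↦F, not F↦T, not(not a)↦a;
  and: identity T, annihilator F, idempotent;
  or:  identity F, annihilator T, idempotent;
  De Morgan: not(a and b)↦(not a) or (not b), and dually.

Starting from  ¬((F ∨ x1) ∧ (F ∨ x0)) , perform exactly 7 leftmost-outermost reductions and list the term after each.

  start: ¬((F ∨ x1) ∧ (F ∨ x0))
  step 1: ¬(F ∨ x1) ∨ ¬(F ∨ x0)
  step 2: (¬F ∧ ¬x1) ∨ ¬(F ∨ x0)
  step 3: (T ∧ ¬x1) ∨ ¬(F ∨ x0)
  step 4: ¬x1 ∨ ¬(F ∨ x0)
  step 5: ¬x1 ∨ (¬F ∧ ¬x0)
  step 6: ¬x1 ∨ (T ∧ ¬x0)
  step 7: ¬x1 ∨ ¬x0

Answer: after 7 steps: ¬x1 ∨ ¬x0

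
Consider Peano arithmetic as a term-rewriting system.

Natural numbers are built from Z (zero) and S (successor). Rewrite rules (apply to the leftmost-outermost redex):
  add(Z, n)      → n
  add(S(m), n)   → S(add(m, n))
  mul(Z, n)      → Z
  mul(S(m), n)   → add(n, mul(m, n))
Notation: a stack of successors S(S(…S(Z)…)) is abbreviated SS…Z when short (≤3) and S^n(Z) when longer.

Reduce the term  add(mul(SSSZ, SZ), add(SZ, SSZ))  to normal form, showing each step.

Answer: normal form = S^6(Z)  (in 16 steps)

Derivation:
  start: add(mul(SSSZ, SZ), add(SZ, SSZ))
  step 1: add(add(SZ, mul(SSZ, SZ)), add(SZ, SSZ))
  step 2: add(S(add(Z, mul(SSZ, SZ))), add(SZ, SSZ))
  step 3: S(add(add(Z, mul(SSZ, SZ)), add(SZ, SSZ)))
  step 4: S(add(mul(SSZ, SZ), add(SZ, SSZ)))
  step 5: S(add(add(SZ, mul(SZ, SZ)), add(SZ, SSZ)))
  step 6: S(add(S(add(Z, mul(SZ, SZ))), add(SZ, SSZ)))
  step 7: S(S(add(add(Z, mul(SZ, SZ)), add(SZ, SSZ))))
  step 8: S(S(add(mul(SZ, SZ), add(SZ, SSZ))))
  step 9: S(S(add(add(SZ, mul(Z, SZ)), add(SZ, SSZ))))
  step 10: S(S(add(S(add(Z, mul(Z, SZ))), add(SZ, SSZ))))
  step 11: S(S(S(add(add(Z, mul(Z, SZ)), add(SZ, SSZ)))))
  step 12: S(S(S(add(mul(Z, SZ), add(SZ, SSZ)))))
  step 13: S(S(S(add(Z, add(SZ, SSZ)))))
  step 14: S(S(S(add(SZ, SSZ))))
  step 15: S(S(S(S(add(Z, SSZ)))))
  step 16: S^6(Z)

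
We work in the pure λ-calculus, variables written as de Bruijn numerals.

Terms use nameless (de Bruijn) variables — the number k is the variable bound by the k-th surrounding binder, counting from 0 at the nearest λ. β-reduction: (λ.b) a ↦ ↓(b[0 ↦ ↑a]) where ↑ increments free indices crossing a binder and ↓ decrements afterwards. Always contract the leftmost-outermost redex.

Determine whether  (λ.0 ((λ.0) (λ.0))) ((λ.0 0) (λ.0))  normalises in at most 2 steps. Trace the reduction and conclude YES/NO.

  start: (λ.0 ((λ.0) (λ.0))) ((λ.0 0) (λ.0))
  [1] (λ.0 0) (λ.0) ((λ.0) (λ.0))
  [2] (λ.0) (λ.0) ((λ.0) (λ.0))

Answer: NO — after 2 steps the term is (λ.0) (λ.0) ((λ.0) (λ.0)), not yet normal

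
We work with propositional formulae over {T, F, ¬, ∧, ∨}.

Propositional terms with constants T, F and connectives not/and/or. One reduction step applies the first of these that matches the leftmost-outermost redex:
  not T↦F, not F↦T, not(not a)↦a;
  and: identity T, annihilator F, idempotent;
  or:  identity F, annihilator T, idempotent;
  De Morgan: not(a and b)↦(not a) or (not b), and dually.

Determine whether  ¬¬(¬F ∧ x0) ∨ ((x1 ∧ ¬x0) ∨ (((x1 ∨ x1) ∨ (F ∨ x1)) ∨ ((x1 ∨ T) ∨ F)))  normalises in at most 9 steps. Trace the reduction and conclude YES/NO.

  start: ¬¬(¬F ∧ x0) ∨ ((x1 ∧ ¬x0) ∨ (((x1 ∨ x1) ∨ (F ∨ x1)) ∨ ((x1 ∨ T) ∨ F)))
  [1] (¬F ∧ x0) ∨ ((x1 ∧ ¬x0) ∨ (((x1 ∨ x1) ∨ (F ∨ x1)) ∨ ((x1 ∨ T) ∨ F)))
  [2] (T ∧ x0) ∨ ((x1 ∧ ¬x0) ∨ (((x1 ∨ x1) ∨ (F ∨ x1)) ∨ ((x1 ∨ T) ∨ F)))
  [3] x0 ∨ ((x1 ∧ ¬x0) ∨ (((x1 ∨ x1) ∨ (F ∨ x1)) ∨ ((x1 ∨ T) ∨ F)))
  [4] x0 ∨ ((x1 ∧ ¬x0) ∨ ((x1 ∨ (F ∨ x1)) ∨ ((x1 ∨ T) ∨ F)))
  [5] x0 ∨ ((x1 ∧ ¬x0) ∨ ((x1 ∨ x1) ∨ ((x1 ∨ T) ∨ F)))
  [6] x0 ∨ ((x1 ∧ ¬x0) ∨ (x1 ∨ ((x1 ∨ T) ∨ F)))
  [7] x0 ∨ ((x1 ∧ ¬x0) ∨ (x1 ∨ (x1 ∨ T)))
  [8] x0 ∨ ((x1 ∧ ¬x0) ∨ (x1 ∨ T))
  [9] x0 ∨ ((x1 ∧ ¬x0) ∨ T)

Answer: NO — after 9 steps the term is x0 ∨ ((x1 ∧ ¬x0) ∨ T), not yet normal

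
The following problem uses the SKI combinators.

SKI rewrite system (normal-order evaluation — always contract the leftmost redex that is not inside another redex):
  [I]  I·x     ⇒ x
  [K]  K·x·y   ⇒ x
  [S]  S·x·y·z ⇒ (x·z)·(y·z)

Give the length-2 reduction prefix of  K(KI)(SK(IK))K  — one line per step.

Answer: after 2 steps: I

Reduction:
  start: K(KI)(SK(IK))K
  step 1: KIK
  step 2: I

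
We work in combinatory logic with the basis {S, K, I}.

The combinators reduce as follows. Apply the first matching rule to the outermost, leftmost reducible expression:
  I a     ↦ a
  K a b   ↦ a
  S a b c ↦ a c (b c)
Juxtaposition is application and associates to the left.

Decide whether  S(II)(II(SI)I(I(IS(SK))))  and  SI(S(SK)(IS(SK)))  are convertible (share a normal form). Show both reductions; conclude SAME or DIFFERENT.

Term A:
  start: S(II)(II(SI)I(I(IS(SK))))
  →1  SI(II(SI)I(I(IS(SK))))
  →2  SI(I(SI)I(I(IS(SK))))
  →3  SI(SII(I(IS(SK))))
  →4  SI(I(I(IS(SK)))(I(I(IS(SK)))))
  →5  SI(I(IS(SK))(I(I(IS(SK)))))
  →6  SI(IS(SK)(I(I(IS(SK)))))
  →7  SI(S(SK)(I(I(IS(SK)))))
  →8  SI(S(SK)(I(IS(SK))))
  →9  SI(S(SK)(IS(SK)))
  →10  SI(S(SK)(S(SK)))

Term B:
  start: SI(S(SK)(IS(SK)))
  →1  SI(S(SK)(S(SK)))

Answer: SAME — A ⇓ SI(S(SK)(S(SK))), B ⇓ SI(S(SK)(S(SK)))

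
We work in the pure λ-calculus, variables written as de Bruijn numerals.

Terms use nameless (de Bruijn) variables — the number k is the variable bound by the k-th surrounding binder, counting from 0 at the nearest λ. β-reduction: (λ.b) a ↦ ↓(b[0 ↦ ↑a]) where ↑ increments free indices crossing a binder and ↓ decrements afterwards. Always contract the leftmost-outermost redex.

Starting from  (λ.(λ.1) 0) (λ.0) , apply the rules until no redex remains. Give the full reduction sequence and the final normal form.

  start: (λ.(λ.1) 0) (λ.0)
  step 1: (λ.λ.0) (λ.0)
  step 2: λ.0

Answer: normal form = λ.0  (in 2 steps)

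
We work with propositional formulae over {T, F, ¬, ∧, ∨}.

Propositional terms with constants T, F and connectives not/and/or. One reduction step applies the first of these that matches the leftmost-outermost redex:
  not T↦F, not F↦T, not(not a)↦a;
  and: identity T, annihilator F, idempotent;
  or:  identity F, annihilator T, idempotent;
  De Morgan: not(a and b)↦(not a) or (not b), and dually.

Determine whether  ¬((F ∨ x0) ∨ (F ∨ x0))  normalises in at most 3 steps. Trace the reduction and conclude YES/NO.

  start: ¬((F ∨ x0) ∨ (F ∨ x0))
  [1] ¬(F ∨ x0) ∧ ¬(F ∨ x0)
  [2] ¬(F ∨ x0)
  [3] ¬F ∧ ¬x0

Answer: NO — after 3 steps the term is ¬F ∧ ¬x0, not yet normal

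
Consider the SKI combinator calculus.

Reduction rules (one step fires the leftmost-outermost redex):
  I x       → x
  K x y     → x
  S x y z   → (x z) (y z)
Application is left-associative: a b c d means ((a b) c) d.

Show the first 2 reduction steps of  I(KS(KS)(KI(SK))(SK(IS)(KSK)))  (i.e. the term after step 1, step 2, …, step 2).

  start: I(KS(KS)(KI(SK))(SK(IS)(KSK)))
  step 1: KS(KS)(KI(SK))(SK(IS)(KSK))
  step 2: S(KI(SK))(SK(IS)(KSK))

Answer: after 2 steps: S(KI(SK))(SK(IS)(KSK))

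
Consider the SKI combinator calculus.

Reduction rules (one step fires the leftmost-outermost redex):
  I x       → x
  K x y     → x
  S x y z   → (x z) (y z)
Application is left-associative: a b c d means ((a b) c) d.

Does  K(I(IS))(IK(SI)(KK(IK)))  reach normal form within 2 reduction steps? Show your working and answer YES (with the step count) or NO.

  start: K(I(IS))(IK(SI)(KK(IK)))
  step 1: I(IS)
  step 2: IS

Answer: NO — after 2 steps the term is IS, not yet normal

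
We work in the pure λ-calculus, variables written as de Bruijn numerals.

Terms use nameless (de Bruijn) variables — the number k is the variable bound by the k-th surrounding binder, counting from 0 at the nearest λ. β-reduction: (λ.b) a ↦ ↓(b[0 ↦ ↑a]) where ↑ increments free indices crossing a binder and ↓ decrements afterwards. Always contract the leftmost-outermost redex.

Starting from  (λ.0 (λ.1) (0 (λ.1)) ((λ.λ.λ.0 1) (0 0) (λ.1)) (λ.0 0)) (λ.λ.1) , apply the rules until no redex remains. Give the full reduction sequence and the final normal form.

  start: (λ.0 (λ.1) (0 (λ.1)) ((λ.λ.λ.0 1) (0 0) (λ.1)) (λ.0 0)) (λ.λ.1)
  →1  (λ.λ.1) (λ.λ.λ.1) ((λ.λ.1) (λ.λ.λ.1)) ((λ.λ.λ.0 1) ((λ.λ.1) (λ.λ.1)) (λ.λ.λ.1)) (λ.0 0)
  →2  (λ.λ.λ.λ.1) ((λ.λ.1) (λ.λ.λ.1)) ((λ.λ.λ.0 1) ((λ.λ.1) (λ.λ.1)) (λ.λ.λ.1)) (λ.0 0)
  →3  (λ.λ.λ.1) ((λ.λ.λ.0 1) ((λ.λ.1) (λ.λ.1)) (λ.λ.λ.1)) (λ.0 0)
  →4  (λ.λ.1) (λ.0 0)
  →5  λ.λ.0 0

Answer: normal form = λ.λ.0 0  (in 5 steps)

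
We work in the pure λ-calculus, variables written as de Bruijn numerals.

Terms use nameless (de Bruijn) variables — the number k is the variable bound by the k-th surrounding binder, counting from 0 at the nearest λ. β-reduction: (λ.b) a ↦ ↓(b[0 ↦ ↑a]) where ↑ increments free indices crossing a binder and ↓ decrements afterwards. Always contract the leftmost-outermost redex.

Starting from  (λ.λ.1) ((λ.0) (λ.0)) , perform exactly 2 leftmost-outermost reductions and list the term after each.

Answer: after 2 steps: λ.λ.0

Working:
  start: (λ.λ.1) ((λ.0) (λ.0))
  →1  λ.(λ.0) (λ.0)
  →2  λ.λ.0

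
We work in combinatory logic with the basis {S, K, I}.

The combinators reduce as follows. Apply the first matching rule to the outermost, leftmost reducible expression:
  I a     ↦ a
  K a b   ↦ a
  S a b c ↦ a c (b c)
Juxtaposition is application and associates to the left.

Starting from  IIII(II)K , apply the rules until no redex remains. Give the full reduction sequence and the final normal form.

Answer: normal form = K  (in 6 steps)

Reduction:
  start: IIII(II)K
  →1  III(II)K
  →2  II(II)K
  →3  I(II)K
  →4  IIK
  →5  IK
  →6  K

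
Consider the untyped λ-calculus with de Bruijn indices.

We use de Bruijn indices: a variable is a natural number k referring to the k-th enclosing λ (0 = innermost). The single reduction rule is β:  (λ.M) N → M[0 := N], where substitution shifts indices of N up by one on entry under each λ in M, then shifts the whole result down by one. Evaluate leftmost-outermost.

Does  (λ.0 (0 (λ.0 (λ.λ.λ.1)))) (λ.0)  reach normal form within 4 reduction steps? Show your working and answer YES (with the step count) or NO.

Answer: YES — reaches normal form λ.0 (λ.λ.λ.1) in 3 ≤ 4 steps

Reduction:
  start: (λ.0 (0 (λ.0 (λ.λ.λ.1)))) (λ.0)
  →1  (λ.0) ((λ.0) (λ.0 (λ.λ.λ.1)))
  →2  (λ.0) (λ.0 (λ.λ.λ.1))
  →3  λ.0 (λ.λ.λ.1)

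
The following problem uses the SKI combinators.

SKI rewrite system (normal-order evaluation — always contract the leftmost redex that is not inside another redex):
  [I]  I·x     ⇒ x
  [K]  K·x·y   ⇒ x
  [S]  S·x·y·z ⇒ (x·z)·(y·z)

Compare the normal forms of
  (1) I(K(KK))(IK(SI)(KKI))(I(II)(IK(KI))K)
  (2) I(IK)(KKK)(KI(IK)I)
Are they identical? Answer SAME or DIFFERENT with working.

Answer: SAME — A ⇓ K, B ⇓ K

Derivation:
Term A:
  start: I(K(KK))(IK(SI)(KKI))(I(II)(IK(KI))K)
  step 1: K(KK)(IK(SI)(KKI))(I(II)(IK(KI))K)
  step 2: KK(I(II)(IK(KI))K)
  step 3: K

Term B:
  start: I(IK)(KKK)(KI(IK)I)
  step 1: IK(KKK)(KI(IK)I)
  step 2: K(KKK)(KI(IK)I)
  step 3: KKK
  step 4: K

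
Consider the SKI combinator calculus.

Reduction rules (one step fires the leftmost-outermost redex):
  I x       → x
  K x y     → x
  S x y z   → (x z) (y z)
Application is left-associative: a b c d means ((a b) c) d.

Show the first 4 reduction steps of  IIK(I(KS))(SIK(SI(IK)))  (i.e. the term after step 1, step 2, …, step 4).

Answer: after 4 steps: KS

Working:
  start: IIK(I(KS))(SIK(SI(IK)))
  step 1: IK(I(KS))(SIK(SI(IK)))
  step 2: K(I(KS))(SIK(SI(IK)))
  step 3: I(KS)
  step 4: KS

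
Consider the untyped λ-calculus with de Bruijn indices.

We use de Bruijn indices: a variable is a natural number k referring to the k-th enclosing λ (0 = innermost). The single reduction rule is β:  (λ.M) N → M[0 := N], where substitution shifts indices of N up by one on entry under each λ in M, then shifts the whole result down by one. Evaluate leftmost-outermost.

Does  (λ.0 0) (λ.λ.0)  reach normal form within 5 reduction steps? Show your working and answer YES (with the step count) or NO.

  start: (λ.0 0) (λ.λ.0)
  [1] (λ.λ.0) (λ.λ.0)
  [2] λ.0

Answer: YES — reaches normal form λ.0 in 2 ≤ 5 steps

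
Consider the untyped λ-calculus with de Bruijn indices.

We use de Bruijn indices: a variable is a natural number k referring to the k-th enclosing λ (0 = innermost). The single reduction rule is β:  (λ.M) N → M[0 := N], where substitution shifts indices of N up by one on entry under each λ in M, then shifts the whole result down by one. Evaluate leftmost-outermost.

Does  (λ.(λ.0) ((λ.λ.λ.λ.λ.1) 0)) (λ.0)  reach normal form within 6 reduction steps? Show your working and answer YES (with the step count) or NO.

  start: (λ.(λ.0) ((λ.λ.λ.λ.λ.1) 0)) (λ.0)
  [1] (λ.0) ((λ.λ.λ.λ.λ.1) (λ.0))
  [2] (λ.λ.λ.λ.λ.1) (λ.0)
  [3] λ.λ.λ.λ.1

Answer: YES — reaches normal form λ.λ.λ.λ.1 in 3 ≤ 6 steps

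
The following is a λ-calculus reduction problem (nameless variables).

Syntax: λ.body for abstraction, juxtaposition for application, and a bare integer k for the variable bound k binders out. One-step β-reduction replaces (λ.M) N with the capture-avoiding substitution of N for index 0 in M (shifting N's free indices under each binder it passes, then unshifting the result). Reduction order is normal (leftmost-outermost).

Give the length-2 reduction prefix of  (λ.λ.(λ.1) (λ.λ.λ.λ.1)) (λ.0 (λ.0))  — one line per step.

  start: (λ.λ.(λ.1) (λ.λ.λ.λ.1)) (λ.0 (λ.0))
  →1  λ.(λ.1) (λ.λ.λ.λ.1)
  →2  λ.0

Answer: after 2 steps: λ.0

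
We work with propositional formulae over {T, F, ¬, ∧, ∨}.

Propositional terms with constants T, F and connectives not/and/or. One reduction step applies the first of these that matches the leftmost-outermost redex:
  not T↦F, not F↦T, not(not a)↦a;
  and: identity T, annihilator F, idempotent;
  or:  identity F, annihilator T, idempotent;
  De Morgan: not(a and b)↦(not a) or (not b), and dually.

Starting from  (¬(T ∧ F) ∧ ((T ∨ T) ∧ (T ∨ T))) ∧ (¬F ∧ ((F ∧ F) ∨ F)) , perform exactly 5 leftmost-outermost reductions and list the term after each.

  start: (¬(T ∧ F) ∧ ((T ∨ T) ∧ (T ∨ T))) ∧ (¬F ∧ ((F ∧ F) ∨ F))
  [1] ((¬T ∨ ¬F) ∧ ((T ∨ T) ∧ (T ∨ T))) ∧ (¬F ∧ ((F ∧ F) ∨ F))
  [2] ((F ∨ ¬F) ∧ ((T ∨ T) ∧ (T ∨ T))) ∧ (¬F ∧ ((F ∧ F) ∨ F))
  [3] (¬F ∧ ((T ∨ T) ∧ (T ∨ T))) ∧ (¬F ∧ ((F ∧ F) ∨ F))
  [4] (T ∧ ((T ∨ T) ∧ (T ∨ T))) ∧ (¬F ∧ ((F ∧ F) ∨ F))
  [5] ((T ∨ T) ∧ (T ∨ T)) ∧ (¬F ∧ ((F ∧ F) ∨ F))

Answer: after 5 steps: ((T ∨ T) ∧ (T ∨ T)) ∧ (¬F ∧ ((F ∧ F) ∨ F))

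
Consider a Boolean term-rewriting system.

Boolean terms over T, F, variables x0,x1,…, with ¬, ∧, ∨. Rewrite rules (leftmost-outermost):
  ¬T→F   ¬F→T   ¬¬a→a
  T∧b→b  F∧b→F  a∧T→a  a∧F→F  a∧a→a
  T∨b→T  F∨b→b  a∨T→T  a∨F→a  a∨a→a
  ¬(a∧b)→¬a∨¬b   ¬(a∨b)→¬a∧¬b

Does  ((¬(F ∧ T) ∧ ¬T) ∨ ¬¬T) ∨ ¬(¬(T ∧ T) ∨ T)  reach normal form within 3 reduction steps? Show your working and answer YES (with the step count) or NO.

  start: ((¬(F ∧ T) ∧ ¬T) ∨ ¬¬T) ∨ ¬(¬(T ∧ T) ∨ T)
  step 1: (((¬F ∨ ¬T) ∧ ¬T) ∨ ¬¬T) ∨ ¬(¬(T ∧ T) ∨ T)
  step 2: (((T ∨ ¬T) ∧ ¬T) ∨ ¬¬T) ∨ ¬(¬(T ∧ T) ∨ T)
  step 3: ((T ∧ ¬T) ∨ ¬¬T) ∨ ¬(¬(T ∧ T) ∨ T)

Answer: NO — after 3 steps the term is ((T ∧ ¬T) ∨ ¬¬T) ∨ ¬(¬(T ∧ T) ∨ T), not yet normal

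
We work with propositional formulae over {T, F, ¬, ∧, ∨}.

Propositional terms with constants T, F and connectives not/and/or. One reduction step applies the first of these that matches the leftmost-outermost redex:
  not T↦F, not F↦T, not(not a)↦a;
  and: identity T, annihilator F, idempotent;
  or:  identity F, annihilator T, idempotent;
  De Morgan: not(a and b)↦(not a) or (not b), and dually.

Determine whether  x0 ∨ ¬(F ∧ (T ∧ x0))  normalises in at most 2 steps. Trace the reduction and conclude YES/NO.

  start: x0 ∨ ¬(F ∧ (T ∧ x0))
  step 1: x0 ∨ (¬F ∨ ¬(T ∧ x0))
  step 2: x0 ∨ (T ∨ ¬(T ∧ x0))

Answer: NO — after 2 steps the term is x0 ∨ (T ∨ ¬(T ∧ x0)), not yet normal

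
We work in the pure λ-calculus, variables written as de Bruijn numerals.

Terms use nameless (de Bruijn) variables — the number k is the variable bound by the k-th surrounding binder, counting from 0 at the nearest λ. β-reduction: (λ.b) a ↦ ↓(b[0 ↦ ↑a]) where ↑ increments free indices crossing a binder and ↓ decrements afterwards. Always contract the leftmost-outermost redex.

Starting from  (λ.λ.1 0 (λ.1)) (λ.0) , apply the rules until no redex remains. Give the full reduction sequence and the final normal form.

  start: (λ.λ.1 0 (λ.1)) (λ.0)
  step 1: λ.(λ.0) 0 (λ.1)
  step 2: λ.0 (λ.1)

Answer: normal form = λ.0 (λ.1)  (in 2 steps)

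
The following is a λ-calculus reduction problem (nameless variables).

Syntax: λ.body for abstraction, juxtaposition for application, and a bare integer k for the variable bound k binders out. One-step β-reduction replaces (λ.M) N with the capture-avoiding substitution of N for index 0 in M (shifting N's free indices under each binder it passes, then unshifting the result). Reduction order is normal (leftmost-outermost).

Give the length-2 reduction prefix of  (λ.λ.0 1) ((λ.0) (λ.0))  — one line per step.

  start: (λ.λ.0 1) ((λ.0) (λ.0))
  step 1: λ.0 ((λ.0) (λ.0))
  step 2: λ.0 (λ.0)

Answer: after 2 steps: λ.0 (λ.0)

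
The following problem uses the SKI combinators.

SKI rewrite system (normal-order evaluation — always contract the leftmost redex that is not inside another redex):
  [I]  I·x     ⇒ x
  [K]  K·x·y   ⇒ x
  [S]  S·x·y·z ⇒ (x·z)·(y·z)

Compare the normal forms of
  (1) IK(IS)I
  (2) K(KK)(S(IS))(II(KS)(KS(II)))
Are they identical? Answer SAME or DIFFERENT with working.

Answer: DIFFERENT — A ⇓ S, B ⇓ K

Reduction:
Term A:
  start: IK(IS)I
  →1  K(IS)I
  →2  IS
  →3  S

Term B:
  start: K(KK)(S(IS))(II(KS)(KS(II)))
  →1  KK(II(KS)(KS(II)))
  →2  K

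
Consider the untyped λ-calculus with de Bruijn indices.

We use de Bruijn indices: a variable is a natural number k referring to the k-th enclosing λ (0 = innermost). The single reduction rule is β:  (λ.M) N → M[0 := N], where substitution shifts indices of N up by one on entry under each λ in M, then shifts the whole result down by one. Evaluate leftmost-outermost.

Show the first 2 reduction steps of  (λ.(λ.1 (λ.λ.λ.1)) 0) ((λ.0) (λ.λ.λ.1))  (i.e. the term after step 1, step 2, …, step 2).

Answer: after 2 steps: (λ.0) (λ.λ.λ.1) (λ.λ.λ.1)

Reduction:
  start: (λ.(λ.1 (λ.λ.λ.1)) 0) ((λ.0) (λ.λ.λ.1))
  [1] (λ.(λ.0) (λ.λ.λ.1) (λ.λ.λ.1)) ((λ.0) (λ.λ.λ.1))
  [2] (λ.0) (λ.λ.λ.1) (λ.λ.λ.1)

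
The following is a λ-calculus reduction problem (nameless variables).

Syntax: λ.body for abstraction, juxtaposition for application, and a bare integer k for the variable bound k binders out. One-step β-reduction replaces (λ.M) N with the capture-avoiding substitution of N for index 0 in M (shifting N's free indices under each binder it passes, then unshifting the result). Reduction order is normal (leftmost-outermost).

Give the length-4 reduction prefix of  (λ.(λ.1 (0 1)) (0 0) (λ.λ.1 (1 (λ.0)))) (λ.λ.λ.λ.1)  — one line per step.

Answer: after 4 steps: λ.λ.1

Derivation:
  start: (λ.(λ.1 (0 1)) (0 0) (λ.λ.1 (1 (λ.0)))) (λ.λ.λ.λ.1)
  [1] (λ.(λ.λ.λ.λ.1) (0 (λ.λ.λ.λ.1))) ((λ.λ.λ.λ.1) (λ.λ.λ.λ.1)) (λ.λ.1 (1 (λ.0)))
  [2] (λ.λ.λ.λ.1) ((λ.λ.λ.λ.1) (λ.λ.λ.λ.1) (λ.λ.λ.λ.1)) (λ.λ.1 (1 (λ.0)))
  [3] (λ.λ.λ.1) (λ.λ.1 (1 (λ.0)))
  [4] λ.λ.1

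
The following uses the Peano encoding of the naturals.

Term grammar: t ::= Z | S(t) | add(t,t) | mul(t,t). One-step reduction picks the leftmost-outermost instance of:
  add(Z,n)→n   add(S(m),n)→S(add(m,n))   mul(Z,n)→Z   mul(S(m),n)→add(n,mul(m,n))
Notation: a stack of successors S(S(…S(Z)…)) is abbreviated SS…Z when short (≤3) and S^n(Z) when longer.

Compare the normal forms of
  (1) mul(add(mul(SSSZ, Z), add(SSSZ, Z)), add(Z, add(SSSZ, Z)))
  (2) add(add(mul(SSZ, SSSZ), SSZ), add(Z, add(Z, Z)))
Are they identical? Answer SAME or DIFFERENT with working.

Term A:
  start: mul(add(mul(SSSZ, Z), add(SSSZ, Z)), add(Z, add(SSSZ, Z)))
  →1  mul(add(add(Z, mul(SSZ, Z)), add(SSSZ, Z)), add(Z, add(SSSZ, Z)))
  →2  mul(add(mul(SSZ, Z), add(SSSZ, Z)), add(Z, add(SSSZ, Z)))
  →3  mul(add(add(Z, mul(SZ, Z)), add(SSSZ, Z)), add(Z, add(SSSZ, Z)))
  →4  mul(add(mul(SZ, Z), add(SSSZ, Z)), add(Z, add(SSSZ, Z)))
  →5  mul(add(add(Z, mul(Z, Z)), add(SSSZ, Z)), add(Z, add(SSSZ, Z)))
  →6  mul(add(mul(Z, Z), add(SSSZ, Z)), add(Z, add(SSSZ, Z)))
  →7  mul(add(Z, add(SSSZ, Z)), add(Z, add(SSSZ, Z)))
  →8  mul(add(SSSZ, Z), add(Z, add(SSSZ, Z)))
  →9  mul(S(add(SSZ, Z)), add(Z, add(SSSZ, Z)))
  →10  add(add(Z, add(SSSZ, Z)), mul(add(SSZ, Z), add(Z, add(SSSZ, Z))))
  →11  add(add(SSSZ, Z), mul(add(SSZ, Z), add(Z, add(SSSZ, Z))))
  →12  add(S(add(SSZ, Z)), mul(add(SSZ, Z), add(Z, add(SSSZ, Z))))
  →13  S(add(add(SSZ, Z), mul(add(SSZ, Z), add(Z, add(SSSZ, Z)))))
  →14  S(add(S(add(SZ, Z)), mul(add(SSZ, Z), add(Z, add(SSSZ, Z)))))
  →15  S(S(add(add(SZ, Z), mul(add(SSZ, Z), add(Z, add(SSSZ, Z))))))
  →16  S(S(add(S(add(Z, Z)), mul(add(SSZ, Z), add(Z, add(SSSZ, Z))))))
  →17  S(S(S(add(add(Z, Z), mul(add(SSZ, Z), add(Z, add(SSSZ, Z)))))))
  →18  S(S(S(add(Z, mul(add(SSZ, Z), add(Z, add(SSSZ, Z)))))))
  →19  S(S(S(mul(add(SSZ, Z), add(Z, add(SSSZ, Z))))))
  →20  S(S(S(mul(S(add(SZ, Z)), add(Z, add(SSSZ, Z))))))
  →21  S(S(S(add(add(Z, add(SSSZ, Z)), mul(add(SZ, Z), add(Z, add(SSSZ, Z)))))))
  →22  S(S(S(add(add(SSSZ, Z), mul(add(SZ, Z), add(Z, add(SSSZ, Z)))))))
  →23  S(S(S(add(S(add(SSZ, Z)), mul(add(SZ, Z), add(Z, add(SSSZ, Z)))))))
  →24  S(S(S(S(add(add(SSZ, Z), mul(add(SZ, Z), add(Z, add(SSSZ, Z))))))))
  →25  S(S(S(S(add(S(add(SZ, Z)), mul(add(SZ, Z), add(Z, add(SSSZ, Z))))))))
  →26  S(S(S(S(S(add(add(SZ, Z), mul(add(SZ, Z), add(Z, add(SSSZ, Z)))))))))
  →27  S(S(S(S(S(add(S(add(Z, Z)), mul(add(SZ, Z), add(Z, add(SSSZ, Z)))))))))
  →28  S(S(S(S(S(S(add(add(Z, Z), mul(add(SZ, Z), add(Z, add(SSSZ, Z))))))))))
  →29  S(S(S(S(S(S(add(Z, mul(add(SZ, Z), add(Z, add(SSSZ, Z))))))))))
  →30  S(S(S(S(S(S(mul(add(SZ, Z), add(Z, add(SSSZ, Z)))))))))
  →31  S(S(S(S(S(S(mul(S(add(Z, Z)), add(Z, add(SSSZ, Z)))))))))
  →32  S(S(S(S(S(S(add(add(Z, add(SSSZ, Z)), mul(add(Z, Z), add(Z, add(SSSZ, Z))))))))))
  →33  S(S(S(S(S(S(add(add(SSSZ, Z), mul(add(Z, Z), add(Z, add(SSSZ, Z))))))))))
  →34  S(S(S(S(S(S(add(S(add(SSZ, Z)), mul(add(Z, Z), add(Z, add(SSSZ, Z))))))))))
  →35  S(S(S(S(S(S(S(add(add(SSZ, Z), mul(add(Z, Z), add(Z, add(SSSZ, Z)))))))))))
  →36  S(S(S(S(S(S(S(add(S(add(SZ, Z)), mul(add(Z, Z), add(Z, add(SSSZ, Z)))))))))))
  →37  S(S(S(S(S(S(S(S(add(add(SZ, Z), mul(add(Z, Z), add(Z, add(SSSZ, Z))))))))))))
  →38  S(S(S(S(S(S(S(S(add(S(add(Z, Z)), mul(add(Z, Z), add(Z, add(SSSZ, Z))))))))))))
  →39  S(S(S(S(S(S(S(S(S(add(add(Z, Z), mul(add(Z, Z), add(Z, add(SSSZ, Z)))))))))))))
  →40  S(S(S(S(S(S(S(S(S(add(Z, mul(add(Z, Z), add(Z, add(SSSZ, Z)))))))))))))
  →41  S(S(S(S(S(S(S(S(S(mul(add(Z, Z), add(Z, add(SSSZ, Z))))))))))))
  →42  S(S(S(S(S(S(S(S(S(mul(Z, add(Z, add(SSSZ, Z))))))))))))
  →43  S^9(Z)

Term B:
  start: add(add(mul(SSZ, SSSZ), SSZ), add(Z, add(Z, Z)))
  →1  add(add(add(SSSZ, mul(SZ, SSSZ)), SSZ), add(Z, add(Z, Z)))
  →2  add(add(S(add(SSZ, mul(SZ, SSSZ))), SSZ), add(Z, add(Z, Z)))
  →3  add(S(add(add(SSZ, mul(SZ, SSSZ)), SSZ)), add(Z, add(Z, Z)))
  →4  S(add(add(add(SSZ, mul(SZ, SSSZ)), SSZ), add(Z, add(Z, Z))))
  →5  S(add(add(S(add(SZ, mul(SZ, SSSZ))), SSZ), add(Z, add(Z, Z))))
  →6  S(add(S(add(add(SZ, mul(SZ, SSSZ)), SSZ)), add(Z, add(Z, Z))))
  →7  S(S(add(add(add(SZ, mul(SZ, SSSZ)), SSZ), add(Z, add(Z, Z)))))
  →8  S(S(add(add(S(add(Z, mul(SZ, SSSZ))), SSZ), add(Z, add(Z, Z)))))
  →9  S(S(add(S(add(add(Z, mul(SZ, SSSZ)), SSZ)), add(Z, add(Z, Z)))))
  →10  S(S(S(add(add(add(Z, mul(SZ, SSSZ)), SSZ), add(Z, add(Z, Z))))))
  →11  S(S(S(add(add(mul(SZ, SSSZ), SSZ), add(Z, add(Z, Z))))))
  →12  S(S(S(add(add(add(SSSZ, mul(Z, SSSZ)), SSZ), add(Z, add(Z, Z))))))
  →13  S(S(S(add(add(S(add(SSZ, mul(Z, SSSZ))), SSZ), add(Z, add(Z, Z))))))
  →14  S(S(S(add(S(add(add(SSZ, mul(Z, SSSZ)), SSZ)), add(Z, add(Z, Z))))))
  →15  S(S(S(S(add(add(add(SSZ, mul(Z, SSSZ)), SSZ), add(Z, add(Z, Z)))))))
  →16  S(S(S(S(add(add(S(add(SZ, mul(Z, SSSZ))), SSZ), add(Z, add(Z, Z)))))))
  →17  S(S(S(S(add(S(add(add(SZ, mul(Z, SSSZ)), SSZ)), add(Z, add(Z, Z)))))))
  →18  S(S(S(S(S(add(add(add(SZ, mul(Z, SSSZ)), SSZ), add(Z, add(Z, Z))))))))
  →19  S(S(S(S(S(add(add(S(add(Z, mul(Z, SSSZ))), SSZ), add(Z, add(Z, Z))))))))
  →20  S(S(S(S(S(add(S(add(add(Z, mul(Z, SSSZ)), SSZ)), add(Z, add(Z, Z))))))))
  →21  S(S(S(S(S(S(add(add(add(Z, mul(Z, SSSZ)), SSZ), add(Z, add(Z, Z)))))))))
  →22  S(S(S(S(S(S(add(add(mul(Z, SSSZ), SSZ), add(Z, add(Z, Z)))))))))
  →23  S(S(S(S(S(S(add(add(Z, SSZ), add(Z, add(Z, Z)))))))))
  →24  S(S(S(S(S(S(add(SSZ, add(Z, add(Z, Z)))))))))
  →25  S(S(S(S(S(S(S(add(SZ, add(Z, add(Z, Z))))))))))
  →26  S(S(S(S(S(S(S(S(add(Z, add(Z, add(Z, Z)))))))))))
  →27  S(S(S(S(S(S(S(S(add(Z, add(Z, Z))))))))))
  →28  S(S(S(S(S(S(S(S(add(Z, Z)))))))))
  →29  S^8(Z)

Answer: DIFFERENT — A ⇓ S^9(Z), B ⇓ S^8(Z)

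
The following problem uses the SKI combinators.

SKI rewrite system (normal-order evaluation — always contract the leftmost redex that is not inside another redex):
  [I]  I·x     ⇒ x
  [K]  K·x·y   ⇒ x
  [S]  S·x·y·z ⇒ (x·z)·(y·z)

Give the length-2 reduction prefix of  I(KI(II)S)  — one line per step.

  start: I(KI(II)S)
  step 1: KI(II)S
  step 2: IS

Answer: after 2 steps: IS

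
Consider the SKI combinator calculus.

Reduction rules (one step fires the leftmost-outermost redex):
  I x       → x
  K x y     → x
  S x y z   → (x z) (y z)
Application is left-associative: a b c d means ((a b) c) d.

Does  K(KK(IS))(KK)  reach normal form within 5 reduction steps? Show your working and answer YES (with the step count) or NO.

Answer: YES — reaches normal form K in 2 ≤ 5 steps

Derivation:
  start: K(KK(IS))(KK)
  →1  KK(IS)
  →2  K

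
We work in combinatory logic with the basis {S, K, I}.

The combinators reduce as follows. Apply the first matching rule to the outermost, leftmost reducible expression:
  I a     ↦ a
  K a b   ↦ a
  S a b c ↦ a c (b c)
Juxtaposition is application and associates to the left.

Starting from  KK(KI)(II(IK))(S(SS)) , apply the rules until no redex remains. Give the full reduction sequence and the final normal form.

Answer: normal form = K  (in 5 steps)

Reduction:
  start: KK(KI)(II(IK))(S(SS))
  [1] K(II(IK))(S(SS))
  [2] II(IK)
  [3] I(IK)
  [4] IK
  [5] K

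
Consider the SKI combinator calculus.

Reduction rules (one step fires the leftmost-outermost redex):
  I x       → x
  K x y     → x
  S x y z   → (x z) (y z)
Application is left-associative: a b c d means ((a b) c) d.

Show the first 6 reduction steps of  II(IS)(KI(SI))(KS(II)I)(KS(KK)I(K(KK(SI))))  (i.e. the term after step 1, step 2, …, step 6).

Answer: after 6 steps: KS(KK)I(K(KK(SI)))(KS(II)I(KS(KK)I(K(KK(SI)))))

Derivation:
  start: II(IS)(KI(SI))(KS(II)I)(KS(KK)I(K(KK(SI))))
  step 1: I(IS)(KI(SI))(KS(II)I)(KS(KK)I(K(KK(SI))))
  step 2: IS(KI(SI))(KS(II)I)(KS(KK)I(K(KK(SI))))
  step 3: S(KI(SI))(KS(II)I)(KS(KK)I(K(KK(SI))))
  step 4: KI(SI)(KS(KK)I(K(KK(SI))))(KS(II)I(KS(KK)I(K(KK(SI)))))
  step 5: I(KS(KK)I(K(KK(SI))))(KS(II)I(KS(KK)I(K(KK(SI)))))
  step 6: KS(KK)I(K(KK(SI)))(KS(II)I(KS(KK)I(K(KK(SI)))))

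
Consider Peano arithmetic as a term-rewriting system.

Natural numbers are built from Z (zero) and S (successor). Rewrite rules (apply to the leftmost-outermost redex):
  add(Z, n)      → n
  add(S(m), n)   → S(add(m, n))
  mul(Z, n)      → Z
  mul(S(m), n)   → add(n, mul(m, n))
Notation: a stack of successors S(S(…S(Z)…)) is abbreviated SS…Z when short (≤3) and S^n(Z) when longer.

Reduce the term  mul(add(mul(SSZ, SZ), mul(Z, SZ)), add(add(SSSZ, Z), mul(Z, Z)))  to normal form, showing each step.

Answer: normal form = S^6(Z)  (in 40 steps)

Derivation:
  start: mul(add(mul(SSZ, SZ), mul(Z, SZ)), add(add(SSSZ, Z), mul(Z, Z)))
  →1  mul(add(add(SZ, mul(SZ, SZ)), mul(Z, SZ)), add(add(SSSZ, Z), mul(Z, Z)))
  →2  mul(add(S(add(Z, mul(SZ, SZ))), mul(Z, SZ)), add(add(SSSZ, Z), mul(Z, Z)))
  →3  mul(S(add(add(Z, mul(SZ, SZ)), mul(Z, SZ))), add(add(SSSZ, Z), mul(Z, Z)))
  →4  add(add(add(SSSZ, Z), mul(Z, Z)), mul(add(add(Z, mul(SZ, SZ)), mul(Z, SZ)), add(add(SSSZ, Z), mul(Z, Z))))
  →5  add(add(S(add(SSZ, Z)), mul(Z, Z)), mul(add(add(Z, mul(SZ, SZ)), mul(Z, SZ)), add(add(SSSZ, Z), mul(Z, Z))))
  →6  add(S(add(add(SSZ, Z), mul(Z, Z))), mul(add(add(Z, mul(SZ, SZ)), mul(Z, SZ)), add(add(SSSZ, Z), mul(Z, Z))))
  →7  S(add(add(add(SSZ, Z), mul(Z, Z)), mul(add(add(Z, mul(SZ, SZ)), mul(Z, SZ)), add(add(SSSZ, Z), mul(Z, Z)))))
  →8  S(add(add(S(add(SZ, Z)), mul(Z, Z)), mul(add(add(Z, mul(SZ, SZ)), mul(Z, SZ)), add(add(SSSZ, Z), mul(Z, Z)))))
  →9  S(add(S(add(add(SZ, Z), mul(Z, Z))), mul(add(add(Z, mul(SZ, SZ)), mul(Z, SZ)), add(add(SSSZ, Z), mul(Z, Z)))))
  →10  S(S(add(add(add(SZ, Z), mul(Z, Z)), mul(add(add(Z, mul(SZ, SZ)), mul(Z, SZ)), add(add(SSSZ, Z), mul(Z, Z))))))
  →11  S(S(add(add(S(add(Z, Z)), mul(Z, Z)), mul(add(add(Z, mul(SZ, SZ)), mul(Z, SZ)), add(add(SSSZ, Z), mul(Z, Z))))))
  →12  S(S(add(S(add(add(Z, Z), mul(Z, Z))), mul(add(add(Z, mul(SZ, SZ)), mul(Z, SZ)), add(add(SSSZ, Z), mul(Z, Z))))))
  →13  S(S(S(add(add(add(Z, Z), mul(Z, Z)), mul(add(add(Z, mul(SZ, SZ)), mul(Z, SZ)), add(add(SSSZ, Z), mul(Z, Z)))))))
  →14  S(S(S(add(add(Z, mul(Z, Z)), mul(add(add(Z, mul(SZ, SZ)), mul(Z, SZ)), add(add(SSSZ, Z), mul(Z, Z)))))))
  →15  S(S(S(add(mul(Z, Z), mul(add(add(Z, mul(SZ, SZ)), mul(Z, SZ)), add(add(SSSZ, Z), mul(Z, Z)))))))
  →16  S(S(S(add(Z, mul(add(add(Z, mul(SZ, SZ)), mul(Z, SZ)), add(add(SSSZ, Z), mul(Z, Z)))))))
  →17  S(S(S(mul(add(add(Z, mul(SZ, SZ)), mul(Z, SZ)), add(add(SSSZ, Z), mul(Z, Z))))))
  →18  S(S(S(mul(add(mul(SZ, SZ), mul(Z, SZ)), add(add(SSSZ, Z), mul(Z, Z))))))
  →19  S(S(S(mul(add(add(SZ, mul(Z, SZ)), mul(Z, SZ)), add(add(SSSZ, Z), mul(Z, Z))))))
  →20  S(S(S(mul(add(S(add(Z, mul(Z, SZ))), mul(Z, SZ)), add(add(SSSZ, Z), mul(Z, Z))))))
  →21  S(S(S(mul(S(add(add(Z, mul(Z, SZ)), mul(Z, SZ))), add(add(SSSZ, Z), mul(Z, Z))))))
  →22  S(S(S(add(add(add(SSSZ, Z), mul(Z, Z)), mul(add(add(Z, mul(Z, SZ)), mul(Z, SZ)), add(add(SSSZ, Z), mul(Z, Z)))))))
  →23  S(S(S(add(add(S(add(SSZ, Z)), mul(Z, Z)), mul(add(add(Z, mul(Z, SZ)), mul(Z, SZ)), add(add(SSSZ, Z), mul(Z, Z)))))))
  →24  S(S(S(add(S(add(add(SSZ, Z), mul(Z, Z))), mul(add(add(Z, mul(Z, SZ)), mul(Z, SZ)), add(add(SSSZ, Z), mul(Z, Z)))))))
  →25  S(S(S(S(add(add(add(SSZ, Z), mul(Z, Z)), mul(add(add(Z, mul(Z, SZ)), mul(Z, SZ)), add(add(SSSZ, Z), mul(Z, Z))))))))
  →26  S(S(S(S(add(add(S(add(SZ, Z)), mul(Z, Z)), mul(add(add(Z, mul(Z, SZ)), mul(Z, SZ)), add(add(SSSZ, Z), mul(Z, Z))))))))
  →27  S(S(S(S(add(S(add(add(SZ, Z), mul(Z, Z))), mul(add(add(Z, mul(Z, SZ)), mul(Z, SZ)), add(add(SSSZ, Z), mul(Z, Z))))))))
  →28  S(S(S(S(S(add(add(add(SZ, Z), mul(Z, Z)), mul(add(add(Z, mul(Z, SZ)), mul(Z, SZ)), add(add(SSSZ, Z), mul(Z, Z)))))))))
  →29  S(S(S(S(S(add(add(S(add(Z, Z)), mul(Z, Z)), mul(add(add(Z, mul(Z, SZ)), mul(Z, SZ)), add(add(SSSZ, Z), mul(Z, Z)))))))))
  →30  S(S(S(S(S(add(S(add(add(Z, Z), mul(Z, Z))), mul(add(add(Z, mul(Z, SZ)), mul(Z, SZ)), add(add(SSSZ, Z), mul(Z, Z)))))))))
  →31  S(S(S(S(S(S(add(add(add(Z, Z), mul(Z, Z)), mul(add(add(Z, mul(Z, SZ)), mul(Z, SZ)), add(add(SSSZ, Z), mul(Z, Z))))))))))
  →32  S(S(S(S(S(S(add(add(Z, mul(Z, Z)), mul(add(add(Z, mul(Z, SZ)), mul(Z, SZ)), add(add(SSSZ, Z), mul(Z, Z))))))))))
  →33  S(S(S(S(S(S(add(mul(Z, Z), mul(add(add(Z, mul(Z, SZ)), mul(Z, SZ)), add(add(SSSZ, Z), mul(Z, Z))))))))))
  →34  S(S(S(S(S(S(add(Z, mul(add(add(Z, mul(Z, SZ)), mul(Z, SZ)), add(add(SSSZ, Z), mul(Z, Z))))))))))
  →35  S(S(S(S(S(S(mul(add(add(Z, mul(Z, SZ)), mul(Z, SZ)), add(add(SSSZ, Z), mul(Z, Z)))))))))
  →36  S(S(S(S(S(S(mul(add(mul(Z, SZ), mul(Z, SZ)), add(add(SSSZ, Z), mul(Z, Z)))))))))
  →37  S(S(S(S(S(S(mul(add(Z, mul(Z, SZ)), add(add(SSSZ, Z), mul(Z, Z)))))))))
  →38  S(S(S(S(S(S(mul(mul(Z, SZ), add(add(SSSZ, Z), mul(Z, Z)))))))))
  →39  S(S(S(S(S(S(mul(Z, add(add(SSSZ, Z), mul(Z, Z)))))))))
  →40  S^6(Z)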